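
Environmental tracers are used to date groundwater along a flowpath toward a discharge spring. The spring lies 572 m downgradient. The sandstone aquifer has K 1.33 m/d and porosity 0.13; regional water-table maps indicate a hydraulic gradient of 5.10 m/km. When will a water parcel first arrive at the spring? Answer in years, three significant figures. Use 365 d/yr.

30.0 years

q = Ki = 1.33 × 0.0051 = 0.006783 m/d
Average linear velocity = 0.006783 / 0.13 = 0.05218 m/d
t = L / v = 572 / 0.05218 = 10960 d
   = 10960 / 365 = 30.0 yr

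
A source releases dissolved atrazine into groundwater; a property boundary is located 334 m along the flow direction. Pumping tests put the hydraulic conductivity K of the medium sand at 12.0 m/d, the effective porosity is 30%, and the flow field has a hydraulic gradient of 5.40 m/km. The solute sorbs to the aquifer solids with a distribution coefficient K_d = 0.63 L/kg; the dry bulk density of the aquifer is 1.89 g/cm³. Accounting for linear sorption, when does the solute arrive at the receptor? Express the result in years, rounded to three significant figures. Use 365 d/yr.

q = Ki = 12.0 × 0.0054 = 0.06480 m/d
Seepage velocity v = q / n = 0.06480 / 0.30 = 0.2160 m/d
Retardation R = 1 + ρ_b·K_d/n = 1 + 1.89×0.63/0.30 = 4.969
Contaminant velocity v_c = v/R = 0.2160/4.969 = 0.04347 m/d
t = L/v_c = 334/0.04347 = 7684 d
   = 7684/365 = 21.1 yr

21.1 years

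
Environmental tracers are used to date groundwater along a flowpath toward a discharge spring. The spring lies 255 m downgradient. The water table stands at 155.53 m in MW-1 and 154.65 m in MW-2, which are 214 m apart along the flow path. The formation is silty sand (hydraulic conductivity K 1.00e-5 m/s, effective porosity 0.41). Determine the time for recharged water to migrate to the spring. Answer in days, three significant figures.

29400 days

Hydraulic gradient i = (155.53 − 154.65) / 214 = 0.88 / 214 = 0.004112
K = 1.00e-5 m/s × 86400 s/d = 0.8640 m/d
Darcy flux q = K·i = 0.8640 × 0.004112 = 0.003553 m/d
v = Ki/n = 0.8640·0.004112/0.41 = 0.008666 m/d
t = L / v = 255 / 0.008666 = 29430 d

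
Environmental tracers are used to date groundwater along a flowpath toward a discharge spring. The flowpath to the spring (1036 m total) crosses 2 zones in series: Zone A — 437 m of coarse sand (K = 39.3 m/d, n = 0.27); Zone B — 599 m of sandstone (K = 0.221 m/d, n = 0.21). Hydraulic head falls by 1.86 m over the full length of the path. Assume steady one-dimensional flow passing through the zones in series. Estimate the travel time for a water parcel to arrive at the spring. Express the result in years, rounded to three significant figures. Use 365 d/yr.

Steady 1-D flow in series ⇒ the Darcy flux q is identical in every zone and the zone head losses add (resistances L/K in series).
Σ(L/K) = 437/39.3 + 599/0.221 = 11.12 + 2710 = 2722 d
q = ΔH / Σ(L/K) = 1.86 / 2722 = 6.834e-4 m/d (same in every zone)
Zone A: v = q/n = 6.834e-4/0.27 = 0.002531 m/d → t_A = 437/0.002531 = 172600 d
Zone B: v = q/n = 6.834e-4/0.21 = 0.003254 m/d → t_B = 599/0.003254 = 184100 d
Total t = 172600 + 184100 = 356700 d
   = 356700 / 365 = 977 yr

977 years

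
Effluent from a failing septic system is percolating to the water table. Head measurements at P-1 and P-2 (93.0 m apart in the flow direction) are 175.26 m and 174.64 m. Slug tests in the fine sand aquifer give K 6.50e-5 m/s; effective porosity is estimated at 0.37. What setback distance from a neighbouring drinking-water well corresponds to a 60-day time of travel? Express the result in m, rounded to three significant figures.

Hydraulic gradient i = (175.26 − 174.64) / 93.0 = 0.62 / 93.0 = 0.006667
K = 6.50e-5 m/s × 86400 s/d = 5.616 m/d
q = Ki = 5.616 × 0.006667 = 0.03744 m/d
Average linear velocity = 0.03744 / 0.37 = 0.1012 m/d
L = v × T = 0.1012 × 60 = 6.071 m

6.07 m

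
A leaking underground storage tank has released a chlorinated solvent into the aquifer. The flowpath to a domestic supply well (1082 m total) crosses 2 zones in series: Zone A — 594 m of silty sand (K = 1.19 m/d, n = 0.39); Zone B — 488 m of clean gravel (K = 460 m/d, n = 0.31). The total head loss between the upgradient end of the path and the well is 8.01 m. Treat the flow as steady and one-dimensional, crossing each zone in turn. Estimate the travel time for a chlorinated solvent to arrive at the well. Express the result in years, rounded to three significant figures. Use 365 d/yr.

Continuity: the same q passes through each zone, so ΔH = q·Σ(L_j/K_j) — the zones act as resistances in series.
Σ(L/K) = 594/1.19 + 488/460 = 499.2 + 1.061 = 500.2 d
q = ΔH / Σ(L/K) = 8.01 / 500.2 = 0.01601 m/d (same in every zone)
Zone A: v = q/n = 0.01601/0.39 = 0.04106 m/d → t_A = 594/0.04106 = 14470 d
Zone B: v = q/n = 0.01601/0.31 = 0.05165 m/d → t_B = 488/0.05165 = 9447 d
Total t = 14470 + 9447 = 23910 d
   = 23910 / 365 = 65.5 yr

65.5 years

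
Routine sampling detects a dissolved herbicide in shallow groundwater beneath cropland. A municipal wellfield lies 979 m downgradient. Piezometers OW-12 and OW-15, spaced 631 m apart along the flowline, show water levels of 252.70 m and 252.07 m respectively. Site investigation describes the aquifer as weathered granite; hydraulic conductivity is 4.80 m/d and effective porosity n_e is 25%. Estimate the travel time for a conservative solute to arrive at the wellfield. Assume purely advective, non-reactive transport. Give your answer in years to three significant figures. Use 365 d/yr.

140 years

Hydraulic gradient i = (252.70 − 252.07) / 631 = 0.63 / 631 = 9.984e-4
Darcy flux q = K·i = 4.80 × 9.984e-4 = 0.004792 m/d
v = Ki/n = 4.80·9.984e-4/0.25 = 0.01917 m/d
t = L / v = 979 / 0.01917 = 51070 d
   = 51070 / 365 = 140 yr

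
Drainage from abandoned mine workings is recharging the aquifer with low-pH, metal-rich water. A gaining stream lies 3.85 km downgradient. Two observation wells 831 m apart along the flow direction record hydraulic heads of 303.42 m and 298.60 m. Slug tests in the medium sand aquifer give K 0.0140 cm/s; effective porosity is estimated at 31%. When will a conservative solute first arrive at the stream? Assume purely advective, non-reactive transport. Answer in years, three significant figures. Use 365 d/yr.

Hydraulic gradient i = (303.42 − 298.60) / 831 = 4.82 / 831 = 0.005800
K = 0.0140 cm/s × 864 = 12.10 m/d
Darcy flux q = K·i = 12.10 × 0.005800 = 0.07016 m/d
Seepage velocity v = q / n = 0.07016 / 0.31 = 0.2263 m/d
L = 3.85 km = 3850 m
t = L / v = 3850 / 0.2263 = 17010 d
   = 17010 / 365 = 46.6 yr

46.6 years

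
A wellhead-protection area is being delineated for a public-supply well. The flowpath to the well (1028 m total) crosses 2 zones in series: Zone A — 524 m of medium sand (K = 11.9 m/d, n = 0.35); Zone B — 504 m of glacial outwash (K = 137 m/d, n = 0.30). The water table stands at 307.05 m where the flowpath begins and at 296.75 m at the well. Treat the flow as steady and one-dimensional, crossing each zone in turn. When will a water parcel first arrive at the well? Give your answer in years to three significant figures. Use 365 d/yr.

Total head drop ΔH = 307.05 − 296.75 = 10.30 m
Steady 1-D flow in series ⇒ the Darcy flux q is identical in every zone and the zone head losses add (resistances L/K in series).
Σ(L/K) = 524/11.9 + 504/137 = 44.03 + 3.679 = 47.71 d
q = ΔH / Σ(L/K) = 10.30 / 47.71 = 0.2159 m/d (same in every zone)
Zone A: v = q/n = 0.2159/0.35 = 0.6168 m/d → t_A = 524/0.6168 = 849.6 d
Zone B: v = q/n = 0.2159/0.30 = 0.7196 m/d → t_B = 504/0.7196 = 700.4 d
Total t = 849.6 + 700.4 = 1550 d
   = 1550 / 365 = 4.25 yr

4.25 years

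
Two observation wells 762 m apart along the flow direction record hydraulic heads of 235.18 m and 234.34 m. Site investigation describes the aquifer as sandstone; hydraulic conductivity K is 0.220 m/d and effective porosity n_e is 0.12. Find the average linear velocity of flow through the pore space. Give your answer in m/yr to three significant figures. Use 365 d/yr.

0.738 m/yr

Hydraulic gradient i = (235.18 − 234.34) / 762 = 0.84 / 762 = 0.001102
Specific discharge q = 0.220 × 0.001102 = 2.425e-4 m/d
Average linear velocity = 2.425e-4 / 0.12 = 0.002021 m/d
   = 0.002021 × 365 = 0.738 m/yr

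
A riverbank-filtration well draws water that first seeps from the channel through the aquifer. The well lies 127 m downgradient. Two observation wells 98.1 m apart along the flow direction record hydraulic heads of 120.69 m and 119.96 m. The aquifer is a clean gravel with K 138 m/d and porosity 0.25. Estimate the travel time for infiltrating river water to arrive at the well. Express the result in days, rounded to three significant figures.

Hydraulic gradient i = (120.69 − 119.96) / 98.1 = 0.73 / 98.1 = 0.007441
Specific discharge q = 138 × 0.007441 = 1.027 m/d
v = Ki/n = 138·0.007441/0.25 = 4.108 m/d
t = L / v = 127 / 4.108 = 30.92 d

30.9 days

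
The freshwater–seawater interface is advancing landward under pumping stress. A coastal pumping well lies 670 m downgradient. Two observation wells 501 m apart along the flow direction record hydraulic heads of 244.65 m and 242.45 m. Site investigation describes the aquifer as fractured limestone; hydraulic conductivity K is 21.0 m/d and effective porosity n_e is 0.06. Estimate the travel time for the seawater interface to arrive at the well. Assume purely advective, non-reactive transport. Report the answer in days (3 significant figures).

Hydraulic gradient i = (244.65 − 242.45) / 501 = 2.20 / 501 = 0.004391
Specific discharge q = 21.0 × 0.004391 = 0.09222 m/d
v_s = q/n_e = 0.09222/0.06 = 1.537 m/d
t = L / v = 670 / 1.537 = 435.9 d

436 days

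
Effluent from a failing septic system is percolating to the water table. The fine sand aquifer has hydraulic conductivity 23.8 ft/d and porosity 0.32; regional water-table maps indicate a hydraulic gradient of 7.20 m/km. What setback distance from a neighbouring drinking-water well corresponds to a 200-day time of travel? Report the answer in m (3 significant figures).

K = 23.8 ft/d × 0.3048 = 7.254 m/d
Darcy flux q = K·i = 7.254 × 0.0072 = 0.05223 m/d
Average linear velocity = 0.05223 / 0.32 = 0.1632 m/d
L = v × T = 0.1632 × 200 = 32.64 m

32.6 m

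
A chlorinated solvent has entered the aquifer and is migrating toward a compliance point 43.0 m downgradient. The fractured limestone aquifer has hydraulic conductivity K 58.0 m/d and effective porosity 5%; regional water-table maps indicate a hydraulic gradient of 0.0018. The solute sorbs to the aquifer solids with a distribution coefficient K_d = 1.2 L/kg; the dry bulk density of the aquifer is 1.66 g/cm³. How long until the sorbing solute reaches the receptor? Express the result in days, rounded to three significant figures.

q = Ki = 58.0 × 0.0018 = 0.1044 m/d
Average linear velocity = 0.1044 / 0.05 = 2.088 m/d
Retardation R = 1 + ρ_b·K_d/n = 1 + 1.66×1.2/0.05 = 40.84
Contaminant velocity v_c = v/R = 2.088/40.84 = 0.05113 m/d
t = L/v_c = 43.0/0.05113 = 841.1 d

841 days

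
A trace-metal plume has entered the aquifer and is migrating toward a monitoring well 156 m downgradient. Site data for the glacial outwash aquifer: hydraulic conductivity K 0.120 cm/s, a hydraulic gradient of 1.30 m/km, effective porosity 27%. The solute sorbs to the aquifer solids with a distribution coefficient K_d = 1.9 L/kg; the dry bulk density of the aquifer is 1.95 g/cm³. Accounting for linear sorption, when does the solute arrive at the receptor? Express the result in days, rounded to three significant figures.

K = 0.120 cm/s × 864 = 103.7 m/d
q = Ki = 103.7 × 0.0013 = 0.1348 m/d
v_s = q/n_e = 0.1348/0.27 = 0.4992 m/d
Retardation R = 1 + ρ_b·K_d/n = 1 + 1.95×1.9/0.27 = 14.72
Contaminant velocity v_c = v/R = 0.4992/14.72 = 0.03391 m/d
t = L/v_c = 156/0.03391 = 4601 d

4600 days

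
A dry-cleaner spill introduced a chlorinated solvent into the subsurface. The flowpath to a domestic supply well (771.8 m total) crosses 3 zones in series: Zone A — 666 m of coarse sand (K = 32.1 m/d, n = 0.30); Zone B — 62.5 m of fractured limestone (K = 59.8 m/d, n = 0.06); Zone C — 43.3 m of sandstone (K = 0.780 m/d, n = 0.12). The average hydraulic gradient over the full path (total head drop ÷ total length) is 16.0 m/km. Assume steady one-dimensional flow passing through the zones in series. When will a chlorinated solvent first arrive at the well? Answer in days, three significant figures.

1310 days

For zones in series the flux q is common to all zones; the equivalent conductivity is the harmonic (thickness-weighted) mean, K_eq = L_total / Σ(L_j/K_j).
Σ(L/K) = 666/32.1 + 62.5/59.8 + 43.3/0.780 = 20.75 + 1.045 + 55.51 = 77.31 d
K_eq = L_total / Σ(L/K) = 771.8 / 77.31 = 9.984 m/d
q = K_eq · i = 9.984 × 0.016 = 0.1597 m/d (same in every zone)
Zone A: v = q/n = 0.1597/0.30 = 0.5325 m/d → t_A = 666/0.5325 = 1251 d
Zone B: v = q/n = 0.1597/0.06 = 2.662 m/d → t_B = 62.5/2.662 = 23.48 d
Zone C: v = q/n = 0.1597/0.12 = 1.331 m/d → t_C = 43.3/1.331 = 32.53 d
Total t = 1251 + 23.48 + 32.53 = 1307 d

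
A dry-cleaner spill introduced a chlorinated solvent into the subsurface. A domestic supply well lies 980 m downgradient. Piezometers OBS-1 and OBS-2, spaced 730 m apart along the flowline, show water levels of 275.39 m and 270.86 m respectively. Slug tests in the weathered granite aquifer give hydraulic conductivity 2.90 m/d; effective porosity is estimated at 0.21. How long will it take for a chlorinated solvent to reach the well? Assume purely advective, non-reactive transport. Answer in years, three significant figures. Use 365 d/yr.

Hydraulic gradient i = (275.39 − 270.86) / 730 = 4.53 / 730 = 0.006205
Specific discharge q = 2.90 × 0.006205 = 0.01800 m/d
v_s = q/n_e = 0.01800/0.21 = 0.08569 m/d
t = L / v = 980 / 0.08569 = 11440 d
   = 11440 / 365 = 31.3 yr

31.3 years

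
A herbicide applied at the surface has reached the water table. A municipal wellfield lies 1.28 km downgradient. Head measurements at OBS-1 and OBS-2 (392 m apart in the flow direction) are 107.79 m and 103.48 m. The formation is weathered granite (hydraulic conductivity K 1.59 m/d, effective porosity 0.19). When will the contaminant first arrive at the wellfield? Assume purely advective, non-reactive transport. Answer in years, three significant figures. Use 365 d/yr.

Hydraulic gradient i = (107.79 − 103.48) / 392 = 4.31 / 392 = 0.01099
Darcy flux q = K·i = 1.59 × 0.01099 = 0.01748 m/d
v_s = q/n_e = 0.01748/0.19 = 0.09201 m/d
L = 1.28 km = 1280 m
t = L / v = 1280 / 0.09201 = 13910 d
   = 13910 / 365 = 38.1 yr

38.1 years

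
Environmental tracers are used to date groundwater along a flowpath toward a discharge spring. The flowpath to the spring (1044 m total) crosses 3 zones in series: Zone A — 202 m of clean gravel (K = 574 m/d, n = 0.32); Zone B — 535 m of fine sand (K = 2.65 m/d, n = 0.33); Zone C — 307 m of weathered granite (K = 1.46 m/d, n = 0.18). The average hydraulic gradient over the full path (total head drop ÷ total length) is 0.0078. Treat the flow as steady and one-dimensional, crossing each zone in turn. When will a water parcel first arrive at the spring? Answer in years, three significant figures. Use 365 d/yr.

41.1 years

Continuity: the same q passes through each zone, so ΔH = q·Σ(L_j/K_j) — the zones act as resistances in series.
Σ(L/K) = 202/574 + 535/2.65 + 307/1.46 = 0.3519 + 201.9 + 210.3 = 412.5 d
K_eq = L_total / Σ(L/K) = 1044 / 412.5 = 2.531 m/d
q = K_eq · i = 2.531 × 0.0078 = 0.01974 m/d (same in every zone)
Zone A: v = q/n = 0.01974/0.32 = 0.06169 m/d → t_A = 202/0.06169 = 3274 d
Zone B: v = q/n = 0.01974/0.33 = 0.05982 m/d → t_B = 535/0.05982 = 8944 d
Zone C: v = q/n = 0.01974/0.18 = 0.1097 m/d → t_C = 307/0.1097 = 2799 d
Total t = 3274 + 8944 + 2799 = 15020 d
   = 15020 / 365 = 41.1 yr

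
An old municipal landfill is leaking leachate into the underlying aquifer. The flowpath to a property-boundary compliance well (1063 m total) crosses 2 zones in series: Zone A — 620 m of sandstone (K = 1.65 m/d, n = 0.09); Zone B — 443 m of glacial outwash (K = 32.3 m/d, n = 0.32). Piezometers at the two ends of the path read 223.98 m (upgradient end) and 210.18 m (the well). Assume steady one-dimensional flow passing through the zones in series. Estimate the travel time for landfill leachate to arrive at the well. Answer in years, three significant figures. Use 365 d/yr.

15.3 years

Total head drop ΔH = 223.98 − 210.18 = 13.80 m
Continuity: the same q passes through each zone, so ΔH = q·Σ(L_j/K_j) — the zones act as resistances in series.
Σ(L/K) = 620/1.65 + 443/32.3 = 375.8 + 13.72 = 389.5 d
q = ΔH / Σ(L/K) = 13.80 / 389.5 = 0.03543 m/d (same in every zone)
Zone A: v = q/n = 0.03543/0.09 = 0.3937 m/d → t_A = 620/0.3937 = 1575 d
Zone B: v = q/n = 0.03543/0.32 = 0.1107 m/d → t_B = 443/0.1107 = 4001 d
Total t = 1575 + 4001 = 5576 d
   = 5576 / 365 = 15.3 yr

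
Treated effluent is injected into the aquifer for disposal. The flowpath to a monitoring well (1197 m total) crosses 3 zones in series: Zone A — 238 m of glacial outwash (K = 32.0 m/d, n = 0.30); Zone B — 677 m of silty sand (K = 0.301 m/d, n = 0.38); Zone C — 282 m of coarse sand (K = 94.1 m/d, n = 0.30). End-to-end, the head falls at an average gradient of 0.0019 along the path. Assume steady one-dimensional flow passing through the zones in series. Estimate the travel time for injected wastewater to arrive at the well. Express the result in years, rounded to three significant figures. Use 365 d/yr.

Continuity: the same q passes through each zone, so ΔH = q·Σ(L_j/K_j) — the zones act as resistances in series.
Σ(L/K) = 238/32.0 + 677/0.301 + 282/94.1 = 7.438 + 2249 + 2.997 = 2260 d
K_eq = L_total / Σ(L/K) = 1197 / 2260 = 0.5297 m/d
q = K_eq · i = 0.5297 × 0.0019 = 0.001007 m/d (same in every zone)
Zone A: v = q/n = 0.001007/0.30 = 0.003355 m/d → t_A = 238/0.003355 = 70940 d
Zone B: v = q/n = 0.001007/0.38 = 0.002649 m/d → t_B = 677/0.002649 = 255600 d
Zone C: v = q/n = 0.001007/0.30 = 0.003355 m/d → t_C = 282/0.003355 = 84050 d
Total t = 70940 + 255600 + 84050 = 410600 d
   = 410600 / 365 = 1120 yr

1120 years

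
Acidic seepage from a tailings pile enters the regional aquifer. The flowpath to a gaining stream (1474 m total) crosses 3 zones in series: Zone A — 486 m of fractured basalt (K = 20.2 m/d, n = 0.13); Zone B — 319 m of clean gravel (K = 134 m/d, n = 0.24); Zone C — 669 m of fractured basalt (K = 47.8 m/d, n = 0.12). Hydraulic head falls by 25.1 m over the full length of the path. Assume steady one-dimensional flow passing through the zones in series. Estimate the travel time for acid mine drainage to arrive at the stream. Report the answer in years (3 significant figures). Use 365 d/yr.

Continuity: the same q passes through each zone, so ΔH = q·Σ(L_j/K_j) — the zones act as resistances in series.
Σ(L/K) = 486/20.2 + 319/134 + 669/47.8 = 24.06 + 2.381 + 14.00 = 40.44 d
q = ΔH / Σ(L/K) = 25.1 / 40.44 = 0.6207 m/d (same in every zone)
Zone A: v = q/n = 0.6207/0.13 = 4.775 m/d → t_A = 486/4.775 = 101.8 d
Zone B: v = q/n = 0.6207/0.24 = 2.586 m/d → t_B = 319/2.586 = 123.3 d
Zone C: v = q/n = 0.6207/0.12 = 5.173 m/d → t_C = 669/5.173 = 129.3 d
Total t = 101.8 + 123.3 + 129.3 = 354.4 d
   = 354.4 / 365 = 0.971 yr

0.971 years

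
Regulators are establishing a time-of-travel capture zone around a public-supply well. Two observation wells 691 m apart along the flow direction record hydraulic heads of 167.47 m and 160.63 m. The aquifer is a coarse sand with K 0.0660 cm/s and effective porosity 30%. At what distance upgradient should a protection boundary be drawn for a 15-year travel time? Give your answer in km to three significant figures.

10.3 km

Hydraulic gradient i = (167.47 − 160.63) / 691 = 6.84 / 691 = 0.009899
K = 0.0660 cm/s × 864 = 57.02 m/d
q = Ki = 57.02 × 0.009899 = 0.5645 m/d
v = Ki/n = 57.02·0.009899/0.30 = 1.882 m/d
T = 15 yr × 365 = 5475 d
L = v × T = 1.882 × 5475 = 10300 m
   = 10.3 km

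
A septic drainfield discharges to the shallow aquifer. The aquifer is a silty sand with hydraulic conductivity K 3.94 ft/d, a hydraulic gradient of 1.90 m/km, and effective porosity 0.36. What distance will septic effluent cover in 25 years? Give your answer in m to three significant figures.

57.8 m

K = 3.94 ft/d × 0.3048 = 1.201 m/d
Specific discharge q = 1.201 × 0.0019 = 0.002282 m/d
Seepage velocity v = q / n = 0.002282 / 0.36 = 0.006338 m/d
T = 25 yr × 365 = 9125 d
L = v × T = 0.006338 × 9125 = 57.84 m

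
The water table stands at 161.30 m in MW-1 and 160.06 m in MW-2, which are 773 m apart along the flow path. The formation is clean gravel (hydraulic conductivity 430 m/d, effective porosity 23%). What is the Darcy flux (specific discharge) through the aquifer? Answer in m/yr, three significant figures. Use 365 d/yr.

Hydraulic gradient i = (161.30 − 160.06) / 773 = 1.24 / 773 = 0.001604
Darcy flux q = K·i = 430 × 0.001604 = 0.6898 m/d
   = 0.6898 × 365 = 252 m/yr

252 m/yr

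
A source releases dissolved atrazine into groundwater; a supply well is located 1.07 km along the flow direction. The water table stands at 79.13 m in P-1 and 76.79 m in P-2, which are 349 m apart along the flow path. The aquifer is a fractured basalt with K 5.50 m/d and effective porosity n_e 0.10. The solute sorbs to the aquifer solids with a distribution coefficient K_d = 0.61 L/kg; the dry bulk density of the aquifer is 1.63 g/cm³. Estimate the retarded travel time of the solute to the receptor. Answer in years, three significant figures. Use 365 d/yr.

Hydraulic gradient i = (79.13 − 76.79) / 349 = 2.34 / 349 = 0.006705
Darcy flux q = K·i = 5.50 × 0.006705 = 0.03688 m/d
v = Ki/n = 5.50·0.006705/0.10 = 0.3688 m/d
Retardation R = 1 + ρ_b·K_d/n = 1 + 1.63×0.61/0.10 = 10.94
Contaminant velocity v_c = v/R = 0.3688/10.94 = 0.03370 m/d
L = 1.07 km = 1070 m
t = L/v_c = 1070/0.03370 = 31750 d
   = 31750/365 = 87.0 yr

87.0 years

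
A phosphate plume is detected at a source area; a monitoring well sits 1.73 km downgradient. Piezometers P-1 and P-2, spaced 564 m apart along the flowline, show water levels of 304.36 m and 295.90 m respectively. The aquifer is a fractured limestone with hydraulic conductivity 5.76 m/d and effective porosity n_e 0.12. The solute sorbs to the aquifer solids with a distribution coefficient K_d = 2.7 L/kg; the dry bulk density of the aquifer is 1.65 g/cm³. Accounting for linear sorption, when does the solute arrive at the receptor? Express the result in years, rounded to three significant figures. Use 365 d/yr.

251 years

Hydraulic gradient i = (304.36 − 295.90) / 564 = 8.46 / 564 = 0.01500
Specific discharge q = 5.76 × 0.01500 = 0.08640 m/d
v = Ki/n = 5.76·0.01500/0.12 = 0.7200 m/d
Retardation R = 1 + ρ_b·K_d/n = 1 + 1.65×2.7/0.12 = 38.13
Contaminant velocity v_c = v/R = 0.7200/38.13 = 0.01889 m/d
L = 1.73 km = 1730 m
t = L/v_c = 1730/0.01889 = 91610 d
   = 91610/365 = 251 yr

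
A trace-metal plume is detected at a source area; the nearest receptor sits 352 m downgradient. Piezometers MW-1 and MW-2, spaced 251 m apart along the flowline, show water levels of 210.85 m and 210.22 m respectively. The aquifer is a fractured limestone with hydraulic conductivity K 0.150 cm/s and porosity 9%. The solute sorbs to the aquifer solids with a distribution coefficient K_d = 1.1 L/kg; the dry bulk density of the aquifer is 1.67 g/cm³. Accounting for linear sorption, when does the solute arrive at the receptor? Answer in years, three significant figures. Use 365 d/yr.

Hydraulic gradient i = (210.85 − 210.22) / 251 = 0.63 / 251 = 0.002510
K = 0.150 cm/s × 864 = 129.6 m/d
q = Ki = 129.6 × 0.002510 = 0.3253 m/d
v_s = q/n_e = 0.3253/0.09 = 3.614 m/d
Retardation R = 1 + ρ_b·K_d/n = 1 + 1.67×1.1/0.09 = 21.41
Contaminant velocity v_c = v/R = 3.614/21.41 = 0.1688 m/d
t = L/v_c = 352/0.1688 = 2085 d
   = 2085/365 = 5.71 yr

5.71 years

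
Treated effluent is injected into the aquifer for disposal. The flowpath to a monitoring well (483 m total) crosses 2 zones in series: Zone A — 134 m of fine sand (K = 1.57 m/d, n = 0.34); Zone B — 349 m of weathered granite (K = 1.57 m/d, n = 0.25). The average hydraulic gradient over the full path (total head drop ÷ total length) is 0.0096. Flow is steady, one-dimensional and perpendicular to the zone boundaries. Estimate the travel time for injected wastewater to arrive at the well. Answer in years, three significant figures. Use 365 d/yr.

24.1 years

Steady 1-D flow in series ⇒ the Darcy flux q is identical in every zone and the zone head losses add (resistances L/K in series).
Σ(L/K) = 134/1.57 + 349/1.57 = 85.35 + 222.3 = 307.6 d
K_eq = L_total / Σ(L/K) = 483 / 307.6 = 1.570 m/d
q = K_eq · i = 1.570 × 0.0096 = 0.01507 m/d (same in every zone)
Zone A: v = q/n = 0.01507/0.34 = 0.04433 m/d → t_A = 134/0.04433 = 3023 d
Zone B: v = q/n = 0.01507/0.25 = 0.06029 m/d → t_B = 349/0.06029 = 5789 d
Total t = 3023 + 5789 = 8812 d
   = 8812 / 365 = 24.1 yr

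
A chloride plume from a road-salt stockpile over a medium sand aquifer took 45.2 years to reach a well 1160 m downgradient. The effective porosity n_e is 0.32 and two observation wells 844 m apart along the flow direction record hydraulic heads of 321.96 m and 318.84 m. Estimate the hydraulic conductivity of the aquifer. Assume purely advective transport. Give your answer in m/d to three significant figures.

Hydraulic gradient i = (321.96 − 318.84) / 844 = 3.12 / 844 = 0.003697
t = 45.2 years = 16500 d
v = L / t = 1160 / 16500 = 0.07031 m/d
K = v · n / i = 0.07031 × 0.32 / 0.003697 = 6.09 m/d

6.09 m/d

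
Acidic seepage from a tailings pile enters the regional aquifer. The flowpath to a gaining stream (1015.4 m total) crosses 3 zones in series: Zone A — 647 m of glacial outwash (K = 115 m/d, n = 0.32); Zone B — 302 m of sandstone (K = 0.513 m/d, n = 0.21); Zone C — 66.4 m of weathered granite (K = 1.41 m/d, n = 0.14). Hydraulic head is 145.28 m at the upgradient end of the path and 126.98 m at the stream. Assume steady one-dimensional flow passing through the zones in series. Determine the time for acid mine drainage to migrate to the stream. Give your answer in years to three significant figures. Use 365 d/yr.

26.9 years

Total head drop ΔH = 145.28 − 126.98 = 18.30 m
Continuity: the same q passes through each zone, so ΔH = q·Σ(L_j/K_j) — the zones act as resistances in series.
Σ(L/K) = 647/115 + 302/0.513 + 66.4/1.41 = 5.626 + 588.7 + 47.09 = 641.4 d
q = ΔH / Σ(L/K) = 18.30 / 641.4 = 0.02853 m/d (same in every zone)
Zone A: v = q/n = 0.02853/0.32 = 0.08916 m/d → t_A = 647/0.08916 = 7257 d
Zone B: v = q/n = 0.02853/0.21 = 0.1359 m/d → t_B = 302/0.1359 = 2223 d
Zone C: v = q/n = 0.02853/0.14 = 0.2038 m/d → t_C = 66.4/0.2038 = 325.8 d
Total t = 7257 + 2223 + 325.8 = 9805 d
   = 9805 / 365 = 26.9 yr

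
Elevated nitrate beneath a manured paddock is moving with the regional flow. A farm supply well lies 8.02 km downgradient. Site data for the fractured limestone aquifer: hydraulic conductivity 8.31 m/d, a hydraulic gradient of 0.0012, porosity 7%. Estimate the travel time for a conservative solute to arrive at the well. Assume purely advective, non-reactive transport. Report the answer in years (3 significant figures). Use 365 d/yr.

154 years

Darcy flux q = K·i = 8.31 × 0.0012 = 0.009972 m/d
v_s = q/n_e = 0.009972/0.07 = 0.1425 m/d
L = 8.02 km = 8020 m
t = L / v = 8020 / 0.1425 = 56300 d
   = 56300 / 365 = 154 yr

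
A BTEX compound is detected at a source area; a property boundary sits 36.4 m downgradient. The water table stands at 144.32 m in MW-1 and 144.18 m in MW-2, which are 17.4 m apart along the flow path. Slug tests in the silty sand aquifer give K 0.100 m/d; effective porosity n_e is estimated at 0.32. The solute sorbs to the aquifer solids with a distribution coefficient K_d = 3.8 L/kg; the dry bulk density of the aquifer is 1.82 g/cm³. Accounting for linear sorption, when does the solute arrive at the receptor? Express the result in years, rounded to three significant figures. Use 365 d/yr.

Hydraulic gradient i = (144.32 − 144.18) / 17.4 = 0.14 / 17.4 = 0.008046
q = Ki = 0.100 × 0.008046 = 8.046e-4 m/d
v = Ki/n = 0.100·0.008046/0.32 = 0.002514 m/d
Retardation R = 1 + ρ_b·K_d/n = 1 + 1.82×3.8/0.32 = 22.61
Contaminant velocity v_c = v/R = 0.002514/22.61 = 1.112e-4 m/d
t = L/v_c = 36.4/1.112e-4 = 327400 d
   = 327400/365 = 897 yr

897 years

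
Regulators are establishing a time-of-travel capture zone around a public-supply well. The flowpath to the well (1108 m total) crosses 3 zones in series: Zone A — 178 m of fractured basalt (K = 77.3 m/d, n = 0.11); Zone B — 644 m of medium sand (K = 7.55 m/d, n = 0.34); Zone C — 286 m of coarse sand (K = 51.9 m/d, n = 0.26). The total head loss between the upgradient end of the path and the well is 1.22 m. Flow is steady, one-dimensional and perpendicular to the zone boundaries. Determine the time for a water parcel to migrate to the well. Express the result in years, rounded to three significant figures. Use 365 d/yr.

65.4 years

Continuity: the same q passes through each zone, so ΔH = q·Σ(L_j/K_j) — the zones act as resistances in series.
Σ(L/K) = 178/77.3 + 644/7.55 + 286/51.9 = 2.303 + 85.30 + 5.511 = 93.11 d
q = ΔH / Σ(L/K) = 1.22 / 93.11 = 0.01310 m/d (same in every zone)
Zone A: v = q/n = 0.01310/0.11 = 0.1191 m/d → t_A = 178/0.1191 = 1494 d
Zone B: v = q/n = 0.01310/0.34 = 0.03854 m/d → t_B = 644/0.03854 = 16710 d
Zone C: v = q/n = 0.01310/0.26 = 0.05039 m/d → t_C = 286/0.05039 = 5675 d
Total t = 1494 + 16710 + 5675 = 23880 d
   = 23880 / 365 = 65.4 yr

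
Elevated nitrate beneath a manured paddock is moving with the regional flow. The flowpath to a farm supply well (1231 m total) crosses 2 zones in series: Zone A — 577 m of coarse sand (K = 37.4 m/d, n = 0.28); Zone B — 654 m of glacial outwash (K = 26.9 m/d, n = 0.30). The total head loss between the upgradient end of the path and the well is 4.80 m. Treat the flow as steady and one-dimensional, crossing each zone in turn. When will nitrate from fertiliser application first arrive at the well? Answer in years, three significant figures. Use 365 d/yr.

Steady 1-D flow in series ⇒ the Darcy flux q is identical in every zone and the zone head losses add (resistances L/K in series).
Σ(L/K) = 577/37.4 + 654/26.9 = 15.43 + 24.31 = 39.74 d
q = ΔH / Σ(L/K) = 4.80 / 39.74 = 0.1208 m/d (same in every zone)
Zone A: v = q/n = 0.1208/0.28 = 0.4314 m/d → t_A = 577/0.4314 = 1338 d
Zone B: v = q/n = 0.1208/0.30 = 0.4026 m/d → t_B = 654/0.4026 = 1624 d
Total t = 1338 + 1624 = 2962 d
   = 2962 / 365 = 8.11 yr

8.11 years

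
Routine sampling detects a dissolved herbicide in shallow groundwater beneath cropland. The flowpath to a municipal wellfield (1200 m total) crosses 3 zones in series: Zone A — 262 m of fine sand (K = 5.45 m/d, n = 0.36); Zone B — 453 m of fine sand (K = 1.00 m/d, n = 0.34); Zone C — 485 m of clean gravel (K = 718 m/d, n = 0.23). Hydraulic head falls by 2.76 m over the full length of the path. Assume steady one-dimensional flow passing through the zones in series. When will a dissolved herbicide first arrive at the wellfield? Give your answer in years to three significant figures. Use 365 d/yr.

Continuity: the same q passes through each zone, so ΔH = q·Σ(L_j/K_j) — the zones act as resistances in series.
Σ(L/K) = 262/5.45 + 453/1.00 + 485/718 = 48.07 + 453.0 + 0.6755 = 501.7 d
q = ΔH / Σ(L/K) = 2.76 / 501.7 = 0.005501 m/d (same in every zone)
Zone A: v = q/n = 0.005501/0.36 = 0.01528 m/d → t_A = 262/0.01528 = 17150 d
Zone B: v = q/n = 0.005501/0.34 = 0.01618 m/d → t_B = 453/0.01618 = 28000 d
Zone C: v = q/n = 0.005501/0.23 = 0.02392 m/d → t_C = 485/0.02392 = 20280 d
Total t = 17150 + 28000 + 20280 = 65430 d
   = 65430 / 365 = 179 yr

179 years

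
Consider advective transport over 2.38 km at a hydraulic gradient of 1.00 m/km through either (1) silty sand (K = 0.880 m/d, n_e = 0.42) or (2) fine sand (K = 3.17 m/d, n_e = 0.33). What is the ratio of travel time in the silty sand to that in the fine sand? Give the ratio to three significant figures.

Unit 1 (silty sand): v = 0.880×0.0010/0.42 = 0.002095 m/d, t = 2380/0.002095 = 1.136e6 d
Unit 2 (fine sand): v = 3.17×0.0010/0.33 = 0.009606 m/d, t = 2380/0.009606 = 247800 d
t(silty sand) / t(fine sand) = 1.136e6/247800 = 4.58

4.58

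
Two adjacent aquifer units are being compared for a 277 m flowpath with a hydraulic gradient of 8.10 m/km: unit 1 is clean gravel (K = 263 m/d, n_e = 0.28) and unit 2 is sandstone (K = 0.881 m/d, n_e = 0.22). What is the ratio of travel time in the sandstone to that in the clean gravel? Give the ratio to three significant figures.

Unit 1 (clean gravel): v = 263×0.0081/0.28 = 7.608 m/d, t = 277/7.608 = 36.41 d
Unit 2 (sandstone): v = 0.881×0.0081/0.22 = 0.03244 m/d, t = 277/0.03244 = 8540 d
t(sandstone) / t(clean gravel) = 8540/36.41 = 235

235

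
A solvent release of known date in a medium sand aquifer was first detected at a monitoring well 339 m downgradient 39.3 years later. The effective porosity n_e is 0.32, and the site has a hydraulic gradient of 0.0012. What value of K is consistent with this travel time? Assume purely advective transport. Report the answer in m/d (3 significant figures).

t = 39.3 years = 14340 d
v = L / t = 339 / 14340 = 0.02363 m/d
K = v · n / i = 0.02363 × 0.32 / 0.0012 = 6.30 m/d

6.30 m/d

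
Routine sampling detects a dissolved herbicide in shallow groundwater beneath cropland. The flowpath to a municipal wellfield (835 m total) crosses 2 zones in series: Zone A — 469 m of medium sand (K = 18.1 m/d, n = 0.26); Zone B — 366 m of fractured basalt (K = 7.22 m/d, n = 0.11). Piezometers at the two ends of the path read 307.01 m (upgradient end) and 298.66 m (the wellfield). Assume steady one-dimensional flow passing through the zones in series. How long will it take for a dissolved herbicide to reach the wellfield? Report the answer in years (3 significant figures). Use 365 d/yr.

4.08 years

Total head drop ΔH = 307.01 − 298.66 = 8.35 m
Continuity: the same q passes through each zone, so ΔH = q·Σ(L_j/K_j) — the zones act as resistances in series.
Σ(L/K) = 469/18.1 + 366/7.22 = 25.91 + 50.69 = 76.60 d
q = ΔH / Σ(L/K) = 8.35 / 76.60 = 0.1090 m/d (same in every zone)
Zone A: v = q/n = 0.1090/0.26 = 0.4192 m/d → t_A = 469/0.4192 = 1119 d
Zone B: v = q/n = 0.1090/0.11 = 0.9909 m/d → t_B = 366/0.9909 = 369.4 d
Total t = 1119 + 369.4 = 1488 d
   = 1488 / 365 = 4.08 yr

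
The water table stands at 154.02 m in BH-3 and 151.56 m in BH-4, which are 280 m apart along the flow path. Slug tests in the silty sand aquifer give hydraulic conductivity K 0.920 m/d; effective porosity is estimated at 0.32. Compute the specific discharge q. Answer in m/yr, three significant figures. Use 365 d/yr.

2.95 m/yr

Hydraulic gradient i = (154.02 − 151.56) / 280 = 2.46 / 280 = 0.008786
q = Ki = 0.920 × 0.008786 = 0.008083 m/d
   = 0.008083 × 365 = 2.95 m/yr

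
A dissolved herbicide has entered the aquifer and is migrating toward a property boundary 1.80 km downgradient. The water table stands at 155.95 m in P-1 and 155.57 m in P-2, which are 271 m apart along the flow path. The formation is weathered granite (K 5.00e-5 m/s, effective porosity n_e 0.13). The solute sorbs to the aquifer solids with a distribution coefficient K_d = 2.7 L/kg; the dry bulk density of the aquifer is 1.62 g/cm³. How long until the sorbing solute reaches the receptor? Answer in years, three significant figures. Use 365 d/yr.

3670 years

Hydraulic gradient i = (155.95 − 155.57) / 271 = 0.38 / 271 = 0.001402
K = 5.00e-5 m/s × 86400 s/d = 4.320 m/d
Darcy flux q = K·i = 4.320 × 0.001402 = 0.006058 m/d
Seepage velocity v = q / n = 0.006058 / 0.13 = 0.04660 m/d
Retardation R = 1 + ρ_b·K_d/n = 1 + 1.62×2.7/0.13 = 34.65
Contaminant velocity v_c = v/R = 0.04660/34.65 = 0.001345 m/d
L = 1.80 km = 1800 m
t = L/v_c = 1800/0.001345 = 1.338e6 d
   = 1.338e6/365 = 3670 yr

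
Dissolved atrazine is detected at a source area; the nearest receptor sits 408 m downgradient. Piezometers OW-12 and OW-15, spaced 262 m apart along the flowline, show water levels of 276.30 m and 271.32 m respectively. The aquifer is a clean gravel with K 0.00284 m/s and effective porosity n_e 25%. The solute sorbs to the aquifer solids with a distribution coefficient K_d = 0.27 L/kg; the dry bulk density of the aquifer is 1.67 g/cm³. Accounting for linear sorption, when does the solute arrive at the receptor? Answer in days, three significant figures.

Hydraulic gradient i = (276.30 − 271.32) / 262 = 4.98 / 262 = 0.01901
K = 0.00284 m/s × 86400 s/d = 245.4 m/d
q = Ki = 245.4 × 0.01901 = 4.664 m/d
Average linear velocity = 4.664 / 0.25 = 18.66 m/d
Retardation R = 1 + ρ_b·K_d/n = 1 + 1.67×0.27/0.25 = 2.804
Contaminant velocity v_c = v/R = 18.66/2.804 = 6.654 m/d
t = L/v_c = 408/6.654 = 61.31 d

61.3 days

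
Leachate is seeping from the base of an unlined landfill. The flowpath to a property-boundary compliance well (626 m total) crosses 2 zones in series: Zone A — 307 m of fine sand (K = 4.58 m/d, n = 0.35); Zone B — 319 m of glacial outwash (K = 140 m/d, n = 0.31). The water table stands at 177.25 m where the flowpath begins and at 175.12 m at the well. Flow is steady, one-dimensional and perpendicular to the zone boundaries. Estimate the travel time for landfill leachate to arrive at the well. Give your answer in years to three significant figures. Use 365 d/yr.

18.4 years

Total head drop ΔH = 177.25 − 175.12 = 2.13 m
Steady 1-D flow in series ⇒ the Darcy flux q is identical in every zone and the zone head losses add (resistances L/K in series).
Σ(L/K) = 307/4.58 + 319/140 = 67.03 + 2.279 = 69.31 d
q = ΔH / Σ(L/K) = 2.13 / 69.31 = 0.03073 m/d (same in every zone)
Zone A: v = q/n = 0.03073/0.35 = 0.08781 m/d → t_A = 307/0.08781 = 3496 d
Zone B: v = q/n = 0.03073/0.31 = 0.09914 m/d → t_B = 319/0.09914 = 3218 d
Total t = 3496 + 3218 = 6714 d
   = 6714 / 365 = 18.4 yr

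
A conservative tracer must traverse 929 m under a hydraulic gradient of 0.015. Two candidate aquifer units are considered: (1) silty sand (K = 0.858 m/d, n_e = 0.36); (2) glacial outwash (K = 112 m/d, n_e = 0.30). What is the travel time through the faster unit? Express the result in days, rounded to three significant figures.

Unit 1 (silty sand): v = 0.858×0.015/0.36 = 0.03575 m/d, t = 929/0.03575 = 25990 d
Unit 2 (glacial outwash): v = 112×0.015/0.30 = 5.600 m/d, t = 929/5.600 = 165.9 d
Faster unit: t = 166 d

166 days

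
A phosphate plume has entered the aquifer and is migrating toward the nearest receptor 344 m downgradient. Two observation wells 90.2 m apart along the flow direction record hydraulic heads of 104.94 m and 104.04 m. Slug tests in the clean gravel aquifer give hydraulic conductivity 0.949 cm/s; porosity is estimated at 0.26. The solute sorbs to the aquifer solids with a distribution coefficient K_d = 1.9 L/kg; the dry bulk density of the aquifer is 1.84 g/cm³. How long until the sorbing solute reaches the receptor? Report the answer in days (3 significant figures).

158 days

Hydraulic gradient i = (104.94 − 104.04) / 90.2 = 0.90 / 90.2 = 0.009978
K = 0.949 cm/s × 864 = 819.9 m/d
Darcy flux q = K·i = 819.9 × 0.009978 = 8.181 m/d
v_s = q/n_e = 8.181/0.26 = 31.47 m/d
Retardation R = 1 + ρ_b·K_d/n = 1 + 1.84×1.9/0.26 = 14.45
Contaminant velocity v_c = v/R = 31.47/14.45 = 2.178 m/d
t = L/v_c = 344/2.178 = 157.9 d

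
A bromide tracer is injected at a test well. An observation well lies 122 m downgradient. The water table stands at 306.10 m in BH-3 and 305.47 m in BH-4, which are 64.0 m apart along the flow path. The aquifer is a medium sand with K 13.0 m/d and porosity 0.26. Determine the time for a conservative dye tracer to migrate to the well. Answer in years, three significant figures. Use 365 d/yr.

Hydraulic gradient i = (306.10 − 305.47) / 64.0 = 0.63 / 64.0 = 0.009844
q = Ki = 13.0 × 0.009844 = 0.1280 m/d
Seepage velocity v = q / n = 0.1280 / 0.26 = 0.4922 m/d
t = L / v = 122 / 0.4922 = 247.9 d
   = 247.9 / 365 = 0.679 yr

0.679 years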